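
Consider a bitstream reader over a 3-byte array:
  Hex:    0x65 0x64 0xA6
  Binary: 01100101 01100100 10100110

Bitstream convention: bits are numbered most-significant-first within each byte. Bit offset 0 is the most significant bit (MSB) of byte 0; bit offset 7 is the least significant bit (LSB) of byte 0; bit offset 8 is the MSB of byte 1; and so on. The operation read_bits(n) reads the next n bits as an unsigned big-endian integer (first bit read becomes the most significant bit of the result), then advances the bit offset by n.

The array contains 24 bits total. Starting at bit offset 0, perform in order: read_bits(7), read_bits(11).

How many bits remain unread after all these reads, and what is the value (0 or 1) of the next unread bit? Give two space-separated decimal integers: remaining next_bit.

Answer: 6 1

Derivation:
Read 1: bits[0:7] width=7 -> value=50 (bin 0110010); offset now 7 = byte 0 bit 7; 17 bits remain
Read 2: bits[7:18] width=11 -> value=1426 (bin 10110010010); offset now 18 = byte 2 bit 2; 6 bits remain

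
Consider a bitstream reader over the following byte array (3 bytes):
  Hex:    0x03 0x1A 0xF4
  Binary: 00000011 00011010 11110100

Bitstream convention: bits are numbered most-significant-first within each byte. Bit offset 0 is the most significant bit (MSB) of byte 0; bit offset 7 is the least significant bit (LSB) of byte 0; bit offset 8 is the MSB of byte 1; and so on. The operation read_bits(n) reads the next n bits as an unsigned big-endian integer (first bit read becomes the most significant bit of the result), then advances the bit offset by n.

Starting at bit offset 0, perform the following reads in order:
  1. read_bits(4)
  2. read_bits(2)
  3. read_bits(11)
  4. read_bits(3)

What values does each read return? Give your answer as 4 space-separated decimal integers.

Answer: 0 0 1589 7

Derivation:
Read 1: bits[0:4] width=4 -> value=0 (bin 0000); offset now 4 = byte 0 bit 4; 20 bits remain
Read 2: bits[4:6] width=2 -> value=0 (bin 00); offset now 6 = byte 0 bit 6; 18 bits remain
Read 3: bits[6:17] width=11 -> value=1589 (bin 11000110101); offset now 17 = byte 2 bit 1; 7 bits remain
Read 4: bits[17:20] width=3 -> value=7 (bin 111); offset now 20 = byte 2 bit 4; 4 bits remain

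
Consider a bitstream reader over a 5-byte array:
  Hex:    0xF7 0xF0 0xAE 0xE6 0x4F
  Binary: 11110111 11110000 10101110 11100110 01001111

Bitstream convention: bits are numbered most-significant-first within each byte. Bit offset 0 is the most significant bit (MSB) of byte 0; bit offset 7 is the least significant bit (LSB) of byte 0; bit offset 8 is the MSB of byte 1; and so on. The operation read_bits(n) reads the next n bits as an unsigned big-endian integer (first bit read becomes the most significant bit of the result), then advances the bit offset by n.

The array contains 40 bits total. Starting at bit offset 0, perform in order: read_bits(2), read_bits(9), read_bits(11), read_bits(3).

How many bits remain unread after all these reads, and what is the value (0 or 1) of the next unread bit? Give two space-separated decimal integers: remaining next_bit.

Answer: 15 1

Derivation:
Read 1: bits[0:2] width=2 -> value=3 (bin 11); offset now 2 = byte 0 bit 2; 38 bits remain
Read 2: bits[2:11] width=9 -> value=447 (bin 110111111); offset now 11 = byte 1 bit 3; 29 bits remain
Read 3: bits[11:22] width=11 -> value=1067 (bin 10000101011); offset now 22 = byte 2 bit 6; 18 bits remain
Read 4: bits[22:25] width=3 -> value=5 (bin 101); offset now 25 = byte 3 bit 1; 15 bits remain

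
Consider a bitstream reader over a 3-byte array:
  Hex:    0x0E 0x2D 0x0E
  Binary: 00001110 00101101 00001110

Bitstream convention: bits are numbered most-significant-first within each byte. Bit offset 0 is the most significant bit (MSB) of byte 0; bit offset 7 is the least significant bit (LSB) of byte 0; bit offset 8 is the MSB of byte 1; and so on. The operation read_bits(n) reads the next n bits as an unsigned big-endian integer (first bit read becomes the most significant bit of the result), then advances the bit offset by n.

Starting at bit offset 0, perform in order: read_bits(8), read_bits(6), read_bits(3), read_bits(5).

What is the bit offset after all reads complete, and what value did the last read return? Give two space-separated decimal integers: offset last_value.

Answer: 22 3

Derivation:
Read 1: bits[0:8] width=8 -> value=14 (bin 00001110); offset now 8 = byte 1 bit 0; 16 bits remain
Read 2: bits[8:14] width=6 -> value=11 (bin 001011); offset now 14 = byte 1 bit 6; 10 bits remain
Read 3: bits[14:17] width=3 -> value=2 (bin 010); offset now 17 = byte 2 bit 1; 7 bits remain
Read 4: bits[17:22] width=5 -> value=3 (bin 00011); offset now 22 = byte 2 bit 6; 2 bits remain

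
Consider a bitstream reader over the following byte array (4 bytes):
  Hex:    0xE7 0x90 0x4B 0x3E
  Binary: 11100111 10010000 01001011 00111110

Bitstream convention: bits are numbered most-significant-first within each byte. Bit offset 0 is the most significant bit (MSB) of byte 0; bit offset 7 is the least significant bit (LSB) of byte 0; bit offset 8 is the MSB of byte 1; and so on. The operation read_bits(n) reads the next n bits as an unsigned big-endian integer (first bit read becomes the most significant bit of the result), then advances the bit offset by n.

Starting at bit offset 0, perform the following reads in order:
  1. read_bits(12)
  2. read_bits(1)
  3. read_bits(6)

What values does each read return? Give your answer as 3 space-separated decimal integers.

Read 1: bits[0:12] width=12 -> value=3705 (bin 111001111001); offset now 12 = byte 1 bit 4; 20 bits remain
Read 2: bits[12:13] width=1 -> value=0 (bin 0); offset now 13 = byte 1 bit 5; 19 bits remain
Read 3: bits[13:19] width=6 -> value=2 (bin 000010); offset now 19 = byte 2 bit 3; 13 bits remain

Answer: 3705 0 2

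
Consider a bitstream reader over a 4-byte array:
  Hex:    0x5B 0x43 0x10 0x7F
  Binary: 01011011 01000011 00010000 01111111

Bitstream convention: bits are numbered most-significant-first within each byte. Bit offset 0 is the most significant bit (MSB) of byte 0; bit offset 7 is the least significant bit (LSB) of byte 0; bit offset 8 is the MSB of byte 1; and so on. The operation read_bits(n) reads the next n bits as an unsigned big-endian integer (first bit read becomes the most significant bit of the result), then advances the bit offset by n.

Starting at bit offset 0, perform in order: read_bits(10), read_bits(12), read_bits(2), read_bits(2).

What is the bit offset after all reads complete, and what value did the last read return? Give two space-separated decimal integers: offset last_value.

Answer: 26 1

Derivation:
Read 1: bits[0:10] width=10 -> value=365 (bin 0101101101); offset now 10 = byte 1 bit 2; 22 bits remain
Read 2: bits[10:22] width=12 -> value=196 (bin 000011000100); offset now 22 = byte 2 bit 6; 10 bits remain
Read 3: bits[22:24] width=2 -> value=0 (bin 00); offset now 24 = byte 3 bit 0; 8 bits remain
Read 4: bits[24:26] width=2 -> value=1 (bin 01); offset now 26 = byte 3 bit 2; 6 bits remain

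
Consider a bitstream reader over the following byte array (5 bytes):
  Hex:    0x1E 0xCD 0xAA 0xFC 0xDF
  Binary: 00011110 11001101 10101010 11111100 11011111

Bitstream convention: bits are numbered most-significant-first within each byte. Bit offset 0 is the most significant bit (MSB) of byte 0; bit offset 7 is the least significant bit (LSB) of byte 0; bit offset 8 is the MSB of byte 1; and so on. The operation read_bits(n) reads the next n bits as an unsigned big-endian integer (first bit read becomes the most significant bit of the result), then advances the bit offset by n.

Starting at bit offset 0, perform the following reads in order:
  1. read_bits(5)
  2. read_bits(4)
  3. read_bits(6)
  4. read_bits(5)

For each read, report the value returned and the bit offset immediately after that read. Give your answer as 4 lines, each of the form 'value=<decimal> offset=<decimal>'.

Read 1: bits[0:5] width=5 -> value=3 (bin 00011); offset now 5 = byte 0 bit 5; 35 bits remain
Read 2: bits[5:9] width=4 -> value=13 (bin 1101); offset now 9 = byte 1 bit 1; 31 bits remain
Read 3: bits[9:15] width=6 -> value=38 (bin 100110); offset now 15 = byte 1 bit 7; 25 bits remain
Read 4: bits[15:20] width=5 -> value=26 (bin 11010); offset now 20 = byte 2 bit 4; 20 bits remain

Answer: value=3 offset=5
value=13 offset=9
value=38 offset=15
value=26 offset=20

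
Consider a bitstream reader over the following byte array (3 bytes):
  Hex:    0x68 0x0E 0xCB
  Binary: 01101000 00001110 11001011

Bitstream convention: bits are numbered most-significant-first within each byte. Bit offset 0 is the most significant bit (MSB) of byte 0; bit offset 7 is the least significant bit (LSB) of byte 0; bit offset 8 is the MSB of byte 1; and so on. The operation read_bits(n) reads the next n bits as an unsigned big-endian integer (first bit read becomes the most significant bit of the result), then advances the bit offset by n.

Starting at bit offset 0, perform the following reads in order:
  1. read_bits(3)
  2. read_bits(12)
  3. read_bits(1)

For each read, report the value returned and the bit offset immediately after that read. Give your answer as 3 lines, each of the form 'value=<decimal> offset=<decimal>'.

Answer: value=3 offset=3
value=1031 offset=15
value=0 offset=16

Derivation:
Read 1: bits[0:3] width=3 -> value=3 (bin 011); offset now 3 = byte 0 bit 3; 21 bits remain
Read 2: bits[3:15] width=12 -> value=1031 (bin 010000000111); offset now 15 = byte 1 bit 7; 9 bits remain
Read 3: bits[15:16] width=1 -> value=0 (bin 0); offset now 16 = byte 2 bit 0; 8 bits remain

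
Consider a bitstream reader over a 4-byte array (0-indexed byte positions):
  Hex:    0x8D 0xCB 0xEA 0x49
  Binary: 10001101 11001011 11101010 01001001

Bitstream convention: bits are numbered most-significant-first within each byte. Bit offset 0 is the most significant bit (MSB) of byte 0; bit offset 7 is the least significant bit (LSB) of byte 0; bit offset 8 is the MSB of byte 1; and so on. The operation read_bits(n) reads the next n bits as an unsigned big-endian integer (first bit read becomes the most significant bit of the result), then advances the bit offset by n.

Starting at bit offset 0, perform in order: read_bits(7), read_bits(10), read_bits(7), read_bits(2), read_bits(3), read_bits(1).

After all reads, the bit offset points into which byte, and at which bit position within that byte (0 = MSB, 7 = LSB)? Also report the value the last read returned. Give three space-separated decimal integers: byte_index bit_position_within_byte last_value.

Read 1: bits[0:7] width=7 -> value=70 (bin 1000110); offset now 7 = byte 0 bit 7; 25 bits remain
Read 2: bits[7:17] width=10 -> value=919 (bin 1110010111); offset now 17 = byte 2 bit 1; 15 bits remain
Read 3: bits[17:24] width=7 -> value=106 (bin 1101010); offset now 24 = byte 3 bit 0; 8 bits remain
Read 4: bits[24:26] width=2 -> value=1 (bin 01); offset now 26 = byte 3 bit 2; 6 bits remain
Read 5: bits[26:29] width=3 -> value=1 (bin 001); offset now 29 = byte 3 bit 5; 3 bits remain
Read 6: bits[29:30] width=1 -> value=0 (bin 0); offset now 30 = byte 3 bit 6; 2 bits remain

Answer: 3 6 0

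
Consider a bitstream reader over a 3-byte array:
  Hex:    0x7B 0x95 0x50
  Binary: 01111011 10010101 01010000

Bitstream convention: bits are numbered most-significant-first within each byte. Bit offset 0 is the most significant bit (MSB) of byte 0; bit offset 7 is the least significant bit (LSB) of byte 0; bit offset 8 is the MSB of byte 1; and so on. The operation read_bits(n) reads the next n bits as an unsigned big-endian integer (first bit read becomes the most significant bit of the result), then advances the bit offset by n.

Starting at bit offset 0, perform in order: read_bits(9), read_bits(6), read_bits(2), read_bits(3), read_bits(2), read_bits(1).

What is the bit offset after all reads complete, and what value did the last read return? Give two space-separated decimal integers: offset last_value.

Answer: 23 0

Derivation:
Read 1: bits[0:9] width=9 -> value=247 (bin 011110111); offset now 9 = byte 1 bit 1; 15 bits remain
Read 2: bits[9:15] width=6 -> value=10 (bin 001010); offset now 15 = byte 1 bit 7; 9 bits remain
Read 3: bits[15:17] width=2 -> value=2 (bin 10); offset now 17 = byte 2 bit 1; 7 bits remain
Read 4: bits[17:20] width=3 -> value=5 (bin 101); offset now 20 = byte 2 bit 4; 4 bits remain
Read 5: bits[20:22] width=2 -> value=0 (bin 00); offset now 22 = byte 2 bit 6; 2 bits remain
Read 6: bits[22:23] width=1 -> value=0 (bin 0); offset now 23 = byte 2 bit 7; 1 bits remain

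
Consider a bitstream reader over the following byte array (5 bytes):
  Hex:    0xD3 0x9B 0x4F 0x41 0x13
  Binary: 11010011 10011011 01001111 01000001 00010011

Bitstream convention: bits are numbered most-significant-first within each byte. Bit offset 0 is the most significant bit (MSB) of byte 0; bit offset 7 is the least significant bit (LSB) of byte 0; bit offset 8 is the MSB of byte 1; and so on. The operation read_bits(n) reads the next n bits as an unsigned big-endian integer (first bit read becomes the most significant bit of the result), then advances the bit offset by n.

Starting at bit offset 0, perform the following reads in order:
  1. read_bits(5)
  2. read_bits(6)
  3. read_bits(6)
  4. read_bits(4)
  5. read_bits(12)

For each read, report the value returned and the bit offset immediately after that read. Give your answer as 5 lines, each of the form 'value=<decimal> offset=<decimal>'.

Read 1: bits[0:5] width=5 -> value=26 (bin 11010); offset now 5 = byte 0 bit 5; 35 bits remain
Read 2: bits[5:11] width=6 -> value=28 (bin 011100); offset now 11 = byte 1 bit 3; 29 bits remain
Read 3: bits[11:17] width=6 -> value=54 (bin 110110); offset now 17 = byte 2 bit 1; 23 bits remain
Read 4: bits[17:21] width=4 -> value=9 (bin 1001); offset now 21 = byte 2 bit 5; 19 bits remain
Read 5: bits[21:33] width=12 -> value=3714 (bin 111010000010); offset now 33 = byte 4 bit 1; 7 bits remain

Answer: value=26 offset=5
value=28 offset=11
value=54 offset=17
value=9 offset=21
value=3714 offset=33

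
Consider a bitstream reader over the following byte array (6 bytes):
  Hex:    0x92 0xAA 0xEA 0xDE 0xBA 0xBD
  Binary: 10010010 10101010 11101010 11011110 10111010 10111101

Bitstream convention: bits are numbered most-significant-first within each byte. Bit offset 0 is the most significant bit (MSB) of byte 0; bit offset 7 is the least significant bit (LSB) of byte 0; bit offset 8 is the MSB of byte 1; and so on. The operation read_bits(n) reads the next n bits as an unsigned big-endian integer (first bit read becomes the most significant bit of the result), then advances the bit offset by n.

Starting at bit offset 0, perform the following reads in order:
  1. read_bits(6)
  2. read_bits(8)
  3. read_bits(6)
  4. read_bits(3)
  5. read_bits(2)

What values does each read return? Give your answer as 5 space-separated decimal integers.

Answer: 36 170 46 5 1

Derivation:
Read 1: bits[0:6] width=6 -> value=36 (bin 100100); offset now 6 = byte 0 bit 6; 42 bits remain
Read 2: bits[6:14] width=8 -> value=170 (bin 10101010); offset now 14 = byte 1 bit 6; 34 bits remain
Read 3: bits[14:20] width=6 -> value=46 (bin 101110); offset now 20 = byte 2 bit 4; 28 bits remain
Read 4: bits[20:23] width=3 -> value=5 (bin 101); offset now 23 = byte 2 bit 7; 25 bits remain
Read 5: bits[23:25] width=2 -> value=1 (bin 01); offset now 25 = byte 3 bit 1; 23 bits remain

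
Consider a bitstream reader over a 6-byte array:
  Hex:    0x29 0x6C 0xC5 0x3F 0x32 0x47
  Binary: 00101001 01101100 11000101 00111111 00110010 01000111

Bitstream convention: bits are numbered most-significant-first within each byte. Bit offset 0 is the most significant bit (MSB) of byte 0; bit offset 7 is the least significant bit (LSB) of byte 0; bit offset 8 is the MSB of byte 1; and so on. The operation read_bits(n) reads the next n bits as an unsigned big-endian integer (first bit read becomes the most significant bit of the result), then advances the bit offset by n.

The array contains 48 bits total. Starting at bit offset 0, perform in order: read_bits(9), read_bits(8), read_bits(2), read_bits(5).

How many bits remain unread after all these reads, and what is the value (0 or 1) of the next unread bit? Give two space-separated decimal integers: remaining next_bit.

Read 1: bits[0:9] width=9 -> value=82 (bin 001010010); offset now 9 = byte 1 bit 1; 39 bits remain
Read 2: bits[9:17] width=8 -> value=217 (bin 11011001); offset now 17 = byte 2 bit 1; 31 bits remain
Read 3: bits[17:19] width=2 -> value=2 (bin 10); offset now 19 = byte 2 bit 3; 29 bits remain
Read 4: bits[19:24] width=5 -> value=5 (bin 00101); offset now 24 = byte 3 bit 0; 24 bits remain

Answer: 24 0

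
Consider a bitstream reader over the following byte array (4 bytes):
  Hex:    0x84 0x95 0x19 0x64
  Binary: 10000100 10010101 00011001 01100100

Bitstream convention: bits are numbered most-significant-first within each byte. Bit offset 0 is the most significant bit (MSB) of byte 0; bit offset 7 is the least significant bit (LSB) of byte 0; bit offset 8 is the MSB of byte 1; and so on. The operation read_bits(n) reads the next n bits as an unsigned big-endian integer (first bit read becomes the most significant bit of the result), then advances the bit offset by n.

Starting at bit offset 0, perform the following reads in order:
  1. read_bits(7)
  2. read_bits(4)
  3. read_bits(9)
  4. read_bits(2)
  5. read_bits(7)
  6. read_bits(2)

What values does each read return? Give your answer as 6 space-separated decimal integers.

Read 1: bits[0:7] width=7 -> value=66 (bin 1000010); offset now 7 = byte 0 bit 7; 25 bits remain
Read 2: bits[7:11] width=4 -> value=4 (bin 0100); offset now 11 = byte 1 bit 3; 21 bits remain
Read 3: bits[11:20] width=9 -> value=337 (bin 101010001); offset now 20 = byte 2 bit 4; 12 bits remain
Read 4: bits[20:22] width=2 -> value=2 (bin 10); offset now 22 = byte 2 bit 6; 10 bits remain
Read 5: bits[22:29] width=7 -> value=44 (bin 0101100); offset now 29 = byte 3 bit 5; 3 bits remain
Read 6: bits[29:31] width=2 -> value=2 (bin 10); offset now 31 = byte 3 bit 7; 1 bits remain

Answer: 66 4 337 2 44 2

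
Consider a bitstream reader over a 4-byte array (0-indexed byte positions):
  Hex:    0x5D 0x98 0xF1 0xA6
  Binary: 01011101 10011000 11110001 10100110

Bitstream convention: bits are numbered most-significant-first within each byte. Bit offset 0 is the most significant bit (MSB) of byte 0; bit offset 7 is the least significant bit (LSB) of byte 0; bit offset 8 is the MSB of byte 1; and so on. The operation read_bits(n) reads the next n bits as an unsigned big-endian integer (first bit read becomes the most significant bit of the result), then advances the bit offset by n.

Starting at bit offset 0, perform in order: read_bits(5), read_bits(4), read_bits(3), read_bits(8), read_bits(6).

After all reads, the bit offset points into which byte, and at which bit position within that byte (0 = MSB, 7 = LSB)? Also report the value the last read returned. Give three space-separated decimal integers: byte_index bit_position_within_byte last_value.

Answer: 3 2 6

Derivation:
Read 1: bits[0:5] width=5 -> value=11 (bin 01011); offset now 5 = byte 0 bit 5; 27 bits remain
Read 2: bits[5:9] width=4 -> value=11 (bin 1011); offset now 9 = byte 1 bit 1; 23 bits remain
Read 3: bits[9:12] width=3 -> value=1 (bin 001); offset now 12 = byte 1 bit 4; 20 bits remain
Read 4: bits[12:20] width=8 -> value=143 (bin 10001111); offset now 20 = byte 2 bit 4; 12 bits remain
Read 5: bits[20:26] width=6 -> value=6 (bin 000110); offset now 26 = byte 3 bit 2; 6 bits remain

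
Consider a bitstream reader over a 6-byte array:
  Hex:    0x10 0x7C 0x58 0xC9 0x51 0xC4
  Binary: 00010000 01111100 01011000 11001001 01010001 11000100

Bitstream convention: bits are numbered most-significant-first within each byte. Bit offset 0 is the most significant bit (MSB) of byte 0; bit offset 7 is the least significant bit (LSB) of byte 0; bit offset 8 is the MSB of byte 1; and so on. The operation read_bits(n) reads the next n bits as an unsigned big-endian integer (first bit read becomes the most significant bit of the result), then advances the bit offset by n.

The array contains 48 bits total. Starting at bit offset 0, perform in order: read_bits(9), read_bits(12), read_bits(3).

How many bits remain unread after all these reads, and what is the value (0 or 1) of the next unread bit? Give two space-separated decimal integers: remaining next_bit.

Read 1: bits[0:9] width=9 -> value=32 (bin 000100000); offset now 9 = byte 1 bit 1; 39 bits remain
Read 2: bits[9:21] width=12 -> value=3979 (bin 111110001011); offset now 21 = byte 2 bit 5; 27 bits remain
Read 3: bits[21:24] width=3 -> value=0 (bin 000); offset now 24 = byte 3 bit 0; 24 bits remain

Answer: 24 1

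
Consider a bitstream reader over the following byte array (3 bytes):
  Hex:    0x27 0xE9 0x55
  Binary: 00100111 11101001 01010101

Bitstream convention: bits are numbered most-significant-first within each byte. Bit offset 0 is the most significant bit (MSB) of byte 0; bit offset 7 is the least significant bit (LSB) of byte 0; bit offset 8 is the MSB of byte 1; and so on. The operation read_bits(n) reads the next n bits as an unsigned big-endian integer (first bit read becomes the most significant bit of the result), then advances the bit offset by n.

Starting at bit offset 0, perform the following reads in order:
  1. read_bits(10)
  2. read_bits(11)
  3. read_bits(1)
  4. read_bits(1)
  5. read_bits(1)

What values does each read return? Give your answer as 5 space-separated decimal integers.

Answer: 159 1322 1 0 1

Derivation:
Read 1: bits[0:10] width=10 -> value=159 (bin 0010011111); offset now 10 = byte 1 bit 2; 14 bits remain
Read 2: bits[10:21] width=11 -> value=1322 (bin 10100101010); offset now 21 = byte 2 bit 5; 3 bits remain
Read 3: bits[21:22] width=1 -> value=1 (bin 1); offset now 22 = byte 2 bit 6; 2 bits remain
Read 4: bits[22:23] width=1 -> value=0 (bin 0); offset now 23 = byte 2 bit 7; 1 bits remain
Read 5: bits[23:24] width=1 -> value=1 (bin 1); offset now 24 = byte 3 bit 0; 0 bits remain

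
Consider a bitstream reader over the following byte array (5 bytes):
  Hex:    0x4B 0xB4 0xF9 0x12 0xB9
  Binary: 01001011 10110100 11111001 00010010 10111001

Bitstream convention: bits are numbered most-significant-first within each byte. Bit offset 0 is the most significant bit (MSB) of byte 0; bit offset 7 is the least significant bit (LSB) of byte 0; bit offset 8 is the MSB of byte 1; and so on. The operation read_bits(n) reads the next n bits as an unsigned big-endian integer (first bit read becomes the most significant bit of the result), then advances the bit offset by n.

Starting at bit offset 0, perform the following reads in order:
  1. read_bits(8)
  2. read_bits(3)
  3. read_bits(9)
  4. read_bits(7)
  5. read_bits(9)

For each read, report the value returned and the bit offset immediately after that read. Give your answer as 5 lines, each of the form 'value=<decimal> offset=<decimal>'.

Read 1: bits[0:8] width=8 -> value=75 (bin 01001011); offset now 8 = byte 1 bit 0; 32 bits remain
Read 2: bits[8:11] width=3 -> value=5 (bin 101); offset now 11 = byte 1 bit 3; 29 bits remain
Read 3: bits[11:20] width=9 -> value=335 (bin 101001111); offset now 20 = byte 2 bit 4; 20 bits remain
Read 4: bits[20:27] width=7 -> value=72 (bin 1001000); offset now 27 = byte 3 bit 3; 13 bits remain
Read 5: bits[27:36] width=9 -> value=299 (bin 100101011); offset now 36 = byte 4 bit 4; 4 bits remain

Answer: value=75 offset=8
value=5 offset=11
value=335 offset=20
value=72 offset=27
value=299 offset=36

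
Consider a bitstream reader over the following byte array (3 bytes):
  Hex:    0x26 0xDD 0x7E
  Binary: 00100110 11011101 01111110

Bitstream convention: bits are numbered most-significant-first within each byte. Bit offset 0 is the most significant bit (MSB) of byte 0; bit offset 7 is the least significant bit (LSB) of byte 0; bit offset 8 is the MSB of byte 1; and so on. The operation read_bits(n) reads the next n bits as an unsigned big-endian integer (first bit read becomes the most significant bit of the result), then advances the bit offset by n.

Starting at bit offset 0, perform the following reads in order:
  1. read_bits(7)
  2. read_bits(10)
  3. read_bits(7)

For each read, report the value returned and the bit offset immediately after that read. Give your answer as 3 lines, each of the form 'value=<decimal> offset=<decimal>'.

Read 1: bits[0:7] width=7 -> value=19 (bin 0010011); offset now 7 = byte 0 bit 7; 17 bits remain
Read 2: bits[7:17] width=10 -> value=442 (bin 0110111010); offset now 17 = byte 2 bit 1; 7 bits remain
Read 3: bits[17:24] width=7 -> value=126 (bin 1111110); offset now 24 = byte 3 bit 0; 0 bits remain

Answer: value=19 offset=7
value=442 offset=17
value=126 offset=24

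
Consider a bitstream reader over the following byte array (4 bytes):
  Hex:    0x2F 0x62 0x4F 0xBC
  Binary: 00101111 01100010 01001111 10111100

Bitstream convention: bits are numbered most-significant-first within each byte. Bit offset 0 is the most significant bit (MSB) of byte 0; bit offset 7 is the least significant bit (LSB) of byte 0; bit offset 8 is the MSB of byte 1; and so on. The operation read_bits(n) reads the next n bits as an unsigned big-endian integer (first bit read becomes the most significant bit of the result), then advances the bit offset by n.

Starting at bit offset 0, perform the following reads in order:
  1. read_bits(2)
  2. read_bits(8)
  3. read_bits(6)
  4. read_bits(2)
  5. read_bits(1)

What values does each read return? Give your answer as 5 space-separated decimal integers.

Read 1: bits[0:2] width=2 -> value=0 (bin 00); offset now 2 = byte 0 bit 2; 30 bits remain
Read 2: bits[2:10] width=8 -> value=189 (bin 10111101); offset now 10 = byte 1 bit 2; 22 bits remain
Read 3: bits[10:16] width=6 -> value=34 (bin 100010); offset now 16 = byte 2 bit 0; 16 bits remain
Read 4: bits[16:18] width=2 -> value=1 (bin 01); offset now 18 = byte 2 bit 2; 14 bits remain
Read 5: bits[18:19] width=1 -> value=0 (bin 0); offset now 19 = byte 2 bit 3; 13 bits remain

Answer: 0 189 34 1 0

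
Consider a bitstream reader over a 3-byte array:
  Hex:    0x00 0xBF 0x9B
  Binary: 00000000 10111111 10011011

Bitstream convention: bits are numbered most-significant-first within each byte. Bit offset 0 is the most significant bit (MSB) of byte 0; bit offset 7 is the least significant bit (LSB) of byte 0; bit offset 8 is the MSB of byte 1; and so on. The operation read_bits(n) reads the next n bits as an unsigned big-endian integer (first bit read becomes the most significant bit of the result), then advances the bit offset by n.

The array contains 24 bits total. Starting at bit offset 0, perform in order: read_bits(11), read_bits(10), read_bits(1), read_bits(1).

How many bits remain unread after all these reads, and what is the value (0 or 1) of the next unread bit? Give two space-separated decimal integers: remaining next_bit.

Answer: 1 1

Derivation:
Read 1: bits[0:11] width=11 -> value=5 (bin 00000000101); offset now 11 = byte 1 bit 3; 13 bits remain
Read 2: bits[11:21] width=10 -> value=1011 (bin 1111110011); offset now 21 = byte 2 bit 5; 3 bits remain
Read 3: bits[21:22] width=1 -> value=0 (bin 0); offset now 22 = byte 2 bit 6; 2 bits remain
Read 4: bits[22:23] width=1 -> value=1 (bin 1); offset now 23 = byte 2 bit 7; 1 bits remain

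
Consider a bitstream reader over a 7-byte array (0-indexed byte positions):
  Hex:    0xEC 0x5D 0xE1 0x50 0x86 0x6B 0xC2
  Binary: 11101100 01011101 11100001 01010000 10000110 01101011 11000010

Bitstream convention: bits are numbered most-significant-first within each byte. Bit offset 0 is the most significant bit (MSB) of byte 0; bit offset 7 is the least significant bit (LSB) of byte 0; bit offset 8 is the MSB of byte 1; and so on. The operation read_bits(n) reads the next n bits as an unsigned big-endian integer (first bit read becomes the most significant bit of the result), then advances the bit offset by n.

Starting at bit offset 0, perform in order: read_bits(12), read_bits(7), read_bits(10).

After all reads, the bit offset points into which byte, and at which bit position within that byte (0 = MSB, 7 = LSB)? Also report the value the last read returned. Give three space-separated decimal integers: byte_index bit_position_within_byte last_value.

Read 1: bits[0:12] width=12 -> value=3781 (bin 111011000101); offset now 12 = byte 1 bit 4; 44 bits remain
Read 2: bits[12:19] width=7 -> value=111 (bin 1101111); offset now 19 = byte 2 bit 3; 37 bits remain
Read 3: bits[19:29] width=10 -> value=42 (bin 0000101010); offset now 29 = byte 3 bit 5; 27 bits remain

Answer: 3 5 42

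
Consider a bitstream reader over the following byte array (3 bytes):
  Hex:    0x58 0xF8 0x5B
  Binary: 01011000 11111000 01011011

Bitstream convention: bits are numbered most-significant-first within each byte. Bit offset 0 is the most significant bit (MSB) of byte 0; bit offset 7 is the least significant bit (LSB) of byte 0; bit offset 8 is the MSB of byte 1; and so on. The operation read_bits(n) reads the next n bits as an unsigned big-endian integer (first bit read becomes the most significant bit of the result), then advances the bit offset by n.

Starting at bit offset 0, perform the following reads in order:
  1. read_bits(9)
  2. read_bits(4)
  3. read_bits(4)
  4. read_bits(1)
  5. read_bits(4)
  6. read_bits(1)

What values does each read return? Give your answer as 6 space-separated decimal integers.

Answer: 177 15 0 1 6 1

Derivation:
Read 1: bits[0:9] width=9 -> value=177 (bin 010110001); offset now 9 = byte 1 bit 1; 15 bits remain
Read 2: bits[9:13] width=4 -> value=15 (bin 1111); offset now 13 = byte 1 bit 5; 11 bits remain
Read 3: bits[13:17] width=4 -> value=0 (bin 0000); offset now 17 = byte 2 bit 1; 7 bits remain
Read 4: bits[17:18] width=1 -> value=1 (bin 1); offset now 18 = byte 2 bit 2; 6 bits remain
Read 5: bits[18:22] width=4 -> value=6 (bin 0110); offset now 22 = byte 2 bit 6; 2 bits remain
Read 6: bits[22:23] width=1 -> value=1 (bin 1); offset now 23 = byte 2 bit 7; 1 bits remain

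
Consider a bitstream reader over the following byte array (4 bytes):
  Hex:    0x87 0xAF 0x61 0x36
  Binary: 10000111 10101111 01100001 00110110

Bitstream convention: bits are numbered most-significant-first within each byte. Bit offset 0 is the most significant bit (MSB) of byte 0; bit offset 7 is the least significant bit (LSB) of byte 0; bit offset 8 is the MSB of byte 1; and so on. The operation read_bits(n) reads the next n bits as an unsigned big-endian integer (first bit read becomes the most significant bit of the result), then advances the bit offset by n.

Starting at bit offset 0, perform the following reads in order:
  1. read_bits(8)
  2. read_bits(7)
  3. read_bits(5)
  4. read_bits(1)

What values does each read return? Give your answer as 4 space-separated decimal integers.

Answer: 135 87 22 0

Derivation:
Read 1: bits[0:8] width=8 -> value=135 (bin 10000111); offset now 8 = byte 1 bit 0; 24 bits remain
Read 2: bits[8:15] width=7 -> value=87 (bin 1010111); offset now 15 = byte 1 bit 7; 17 bits remain
Read 3: bits[15:20] width=5 -> value=22 (bin 10110); offset now 20 = byte 2 bit 4; 12 bits remain
Read 4: bits[20:21] width=1 -> value=0 (bin 0); offset now 21 = byte 2 bit 5; 11 bits remain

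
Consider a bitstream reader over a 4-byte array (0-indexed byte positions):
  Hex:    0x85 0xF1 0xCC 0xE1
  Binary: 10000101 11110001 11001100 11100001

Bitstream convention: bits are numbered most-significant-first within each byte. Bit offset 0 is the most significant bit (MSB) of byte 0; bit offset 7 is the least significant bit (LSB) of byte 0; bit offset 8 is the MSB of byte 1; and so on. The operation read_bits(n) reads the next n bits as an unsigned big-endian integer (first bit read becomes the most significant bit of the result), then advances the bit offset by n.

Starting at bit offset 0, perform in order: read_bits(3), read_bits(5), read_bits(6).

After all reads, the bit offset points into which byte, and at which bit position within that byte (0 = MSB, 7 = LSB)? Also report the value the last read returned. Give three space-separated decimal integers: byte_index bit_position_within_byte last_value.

Read 1: bits[0:3] width=3 -> value=4 (bin 100); offset now 3 = byte 0 bit 3; 29 bits remain
Read 2: bits[3:8] width=5 -> value=5 (bin 00101); offset now 8 = byte 1 bit 0; 24 bits remain
Read 3: bits[8:14] width=6 -> value=60 (bin 111100); offset now 14 = byte 1 bit 6; 18 bits remain

Answer: 1 6 60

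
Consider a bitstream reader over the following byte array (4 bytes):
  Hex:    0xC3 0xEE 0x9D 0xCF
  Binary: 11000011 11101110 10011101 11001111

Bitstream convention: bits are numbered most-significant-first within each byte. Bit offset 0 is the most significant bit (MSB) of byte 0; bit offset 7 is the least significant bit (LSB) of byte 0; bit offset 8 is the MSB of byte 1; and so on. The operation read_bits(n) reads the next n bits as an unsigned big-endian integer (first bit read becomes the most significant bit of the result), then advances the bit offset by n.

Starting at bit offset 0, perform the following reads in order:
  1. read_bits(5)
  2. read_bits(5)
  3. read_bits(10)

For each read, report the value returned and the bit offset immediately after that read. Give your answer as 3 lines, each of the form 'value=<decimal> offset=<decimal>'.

Answer: value=24 offset=5
value=15 offset=10
value=745 offset=20

Derivation:
Read 1: bits[0:5] width=5 -> value=24 (bin 11000); offset now 5 = byte 0 bit 5; 27 bits remain
Read 2: bits[5:10] width=5 -> value=15 (bin 01111); offset now 10 = byte 1 bit 2; 22 bits remain
Read 3: bits[10:20] width=10 -> value=745 (bin 1011101001); offset now 20 = byte 2 bit 4; 12 bits remain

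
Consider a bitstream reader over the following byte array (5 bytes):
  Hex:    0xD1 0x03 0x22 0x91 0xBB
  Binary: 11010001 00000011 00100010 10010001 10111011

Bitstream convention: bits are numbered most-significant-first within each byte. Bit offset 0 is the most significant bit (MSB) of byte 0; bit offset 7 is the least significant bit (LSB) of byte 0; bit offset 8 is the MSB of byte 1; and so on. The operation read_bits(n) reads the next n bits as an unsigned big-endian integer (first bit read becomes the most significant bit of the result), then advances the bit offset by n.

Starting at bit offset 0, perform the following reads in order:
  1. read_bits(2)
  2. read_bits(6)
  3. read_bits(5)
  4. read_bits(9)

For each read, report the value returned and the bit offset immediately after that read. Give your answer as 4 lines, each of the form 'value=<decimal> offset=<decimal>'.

Read 1: bits[0:2] width=2 -> value=3 (bin 11); offset now 2 = byte 0 bit 2; 38 bits remain
Read 2: bits[2:8] width=6 -> value=17 (bin 010001); offset now 8 = byte 1 bit 0; 32 bits remain
Read 3: bits[8:13] width=5 -> value=0 (bin 00000); offset now 13 = byte 1 bit 5; 27 bits remain
Read 4: bits[13:22] width=9 -> value=200 (bin 011001000); offset now 22 = byte 2 bit 6; 18 bits remain

Answer: value=3 offset=2
value=17 offset=8
value=0 offset=13
value=200 offset=22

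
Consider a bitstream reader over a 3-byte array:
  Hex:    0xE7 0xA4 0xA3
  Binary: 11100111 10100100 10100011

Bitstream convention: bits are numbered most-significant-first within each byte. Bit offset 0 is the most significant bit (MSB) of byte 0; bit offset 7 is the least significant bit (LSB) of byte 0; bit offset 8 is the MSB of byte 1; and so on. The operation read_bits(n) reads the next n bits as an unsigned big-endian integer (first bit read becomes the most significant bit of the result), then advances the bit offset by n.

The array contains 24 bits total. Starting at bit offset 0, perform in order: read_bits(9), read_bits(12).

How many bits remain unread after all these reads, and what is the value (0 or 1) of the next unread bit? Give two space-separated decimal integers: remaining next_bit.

Answer: 3 0

Derivation:
Read 1: bits[0:9] width=9 -> value=463 (bin 111001111); offset now 9 = byte 1 bit 1; 15 bits remain
Read 2: bits[9:21] width=12 -> value=1172 (bin 010010010100); offset now 21 = byte 2 bit 5; 3 bits remain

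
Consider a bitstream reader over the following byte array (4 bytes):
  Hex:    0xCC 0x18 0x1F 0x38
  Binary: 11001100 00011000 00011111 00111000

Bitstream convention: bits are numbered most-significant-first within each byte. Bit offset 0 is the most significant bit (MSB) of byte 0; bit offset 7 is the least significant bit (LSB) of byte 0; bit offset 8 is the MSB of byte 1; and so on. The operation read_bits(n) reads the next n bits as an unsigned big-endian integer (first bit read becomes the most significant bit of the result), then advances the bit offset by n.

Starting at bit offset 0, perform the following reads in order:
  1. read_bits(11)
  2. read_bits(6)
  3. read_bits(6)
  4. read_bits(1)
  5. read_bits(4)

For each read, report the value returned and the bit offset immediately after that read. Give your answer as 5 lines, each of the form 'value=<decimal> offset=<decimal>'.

Read 1: bits[0:11] width=11 -> value=1632 (bin 11001100000); offset now 11 = byte 1 bit 3; 21 bits remain
Read 2: bits[11:17] width=6 -> value=48 (bin 110000); offset now 17 = byte 2 bit 1; 15 bits remain
Read 3: bits[17:23] width=6 -> value=15 (bin 001111); offset now 23 = byte 2 bit 7; 9 bits remain
Read 4: bits[23:24] width=1 -> value=1 (bin 1); offset now 24 = byte 3 bit 0; 8 bits remain
Read 5: bits[24:28] width=4 -> value=3 (bin 0011); offset now 28 = byte 3 bit 4; 4 bits remain

Answer: value=1632 offset=11
value=48 offset=17
value=15 offset=23
value=1 offset=24
value=3 offset=28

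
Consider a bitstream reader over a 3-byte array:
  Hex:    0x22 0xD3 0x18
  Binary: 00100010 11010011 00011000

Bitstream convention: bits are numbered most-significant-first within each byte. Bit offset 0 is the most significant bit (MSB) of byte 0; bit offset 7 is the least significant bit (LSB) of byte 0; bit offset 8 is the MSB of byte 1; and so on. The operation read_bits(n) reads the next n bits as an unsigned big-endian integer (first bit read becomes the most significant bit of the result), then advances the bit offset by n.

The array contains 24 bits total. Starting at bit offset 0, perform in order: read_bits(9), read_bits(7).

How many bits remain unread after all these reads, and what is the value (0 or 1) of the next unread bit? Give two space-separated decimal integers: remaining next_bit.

Answer: 8 0

Derivation:
Read 1: bits[0:9] width=9 -> value=69 (bin 001000101); offset now 9 = byte 1 bit 1; 15 bits remain
Read 2: bits[9:16] width=7 -> value=83 (bin 1010011); offset now 16 = byte 2 bit 0; 8 bits remain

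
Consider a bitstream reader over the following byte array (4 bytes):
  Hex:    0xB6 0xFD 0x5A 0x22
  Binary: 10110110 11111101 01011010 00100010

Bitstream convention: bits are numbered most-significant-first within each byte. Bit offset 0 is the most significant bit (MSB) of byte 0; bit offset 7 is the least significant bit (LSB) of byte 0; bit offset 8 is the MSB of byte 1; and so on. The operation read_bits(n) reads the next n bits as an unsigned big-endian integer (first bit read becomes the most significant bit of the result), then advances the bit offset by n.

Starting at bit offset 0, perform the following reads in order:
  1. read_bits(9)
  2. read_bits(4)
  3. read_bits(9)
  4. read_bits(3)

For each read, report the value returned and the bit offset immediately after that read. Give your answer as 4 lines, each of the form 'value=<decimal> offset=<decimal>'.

Answer: value=365 offset=9
value=15 offset=13
value=342 offset=22
value=4 offset=25

Derivation:
Read 1: bits[0:9] width=9 -> value=365 (bin 101101101); offset now 9 = byte 1 bit 1; 23 bits remain
Read 2: bits[9:13] width=4 -> value=15 (bin 1111); offset now 13 = byte 1 bit 5; 19 bits remain
Read 3: bits[13:22] width=9 -> value=342 (bin 101010110); offset now 22 = byte 2 bit 6; 10 bits remain
Read 4: bits[22:25] width=3 -> value=4 (bin 100); offset now 25 = byte 3 bit 1; 7 bits remain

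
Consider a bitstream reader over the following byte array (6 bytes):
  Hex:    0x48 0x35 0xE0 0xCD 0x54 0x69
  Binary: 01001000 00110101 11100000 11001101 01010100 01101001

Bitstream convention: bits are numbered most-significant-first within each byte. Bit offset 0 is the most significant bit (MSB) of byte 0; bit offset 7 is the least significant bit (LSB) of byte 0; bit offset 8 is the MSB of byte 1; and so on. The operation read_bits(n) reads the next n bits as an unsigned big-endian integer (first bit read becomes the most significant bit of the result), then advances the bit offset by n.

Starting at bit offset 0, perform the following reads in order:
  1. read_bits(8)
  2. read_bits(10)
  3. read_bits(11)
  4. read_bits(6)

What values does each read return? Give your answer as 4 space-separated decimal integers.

Read 1: bits[0:8] width=8 -> value=72 (bin 01001000); offset now 8 = byte 1 bit 0; 40 bits remain
Read 2: bits[8:18] width=10 -> value=215 (bin 0011010111); offset now 18 = byte 2 bit 2; 30 bits remain
Read 3: bits[18:29] width=11 -> value=1049 (bin 10000011001); offset now 29 = byte 3 bit 5; 19 bits remain
Read 4: bits[29:35] width=6 -> value=42 (bin 101010); offset now 35 = byte 4 bit 3; 13 bits remain

Answer: 72 215 1049 42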